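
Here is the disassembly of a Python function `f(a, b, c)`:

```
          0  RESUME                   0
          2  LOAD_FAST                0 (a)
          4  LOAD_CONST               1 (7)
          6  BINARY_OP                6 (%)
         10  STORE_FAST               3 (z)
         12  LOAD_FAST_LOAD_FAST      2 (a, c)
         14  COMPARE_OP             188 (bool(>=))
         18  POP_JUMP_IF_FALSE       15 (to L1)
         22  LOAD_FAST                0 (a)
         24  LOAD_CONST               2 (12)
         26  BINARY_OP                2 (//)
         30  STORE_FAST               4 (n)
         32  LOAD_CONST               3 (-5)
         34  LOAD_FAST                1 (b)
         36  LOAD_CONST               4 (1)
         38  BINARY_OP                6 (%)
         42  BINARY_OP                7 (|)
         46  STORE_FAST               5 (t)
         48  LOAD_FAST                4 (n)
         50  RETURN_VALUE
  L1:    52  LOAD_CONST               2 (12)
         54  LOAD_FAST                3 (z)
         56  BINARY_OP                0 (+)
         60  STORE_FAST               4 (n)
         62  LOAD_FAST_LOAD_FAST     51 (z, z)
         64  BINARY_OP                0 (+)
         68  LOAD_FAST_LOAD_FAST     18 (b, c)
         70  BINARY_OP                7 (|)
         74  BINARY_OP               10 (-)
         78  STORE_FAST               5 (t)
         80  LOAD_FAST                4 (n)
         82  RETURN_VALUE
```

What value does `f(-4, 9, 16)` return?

15

LOAD_FAST a → push -4. Stack: [-4]
LOAD_CONST → push 7. Stack: [-4, 7]
BINARY_OP % → -4 % 7 = 3. Stack: [3]
STORE_FAST z → z=3. Stack: []
LOAD_FAST_LOAD_FAST a,c → push -4,16. Stack: [-4, 16]
COMPARE_OP bool(>=) → -4 vs 16 = False. Stack: [False]
POP_JUMP_IF_FALSE → pop False; jump. Stack: []
LOAD_CONST → push 12. Stack: [12]
LOAD_FAST z → push 3. Stack: [12, 3]
BINARY_OP + → 12 + 3 = 15. Stack: [15]
STORE_FAST n → n=15. Stack: []
LOAD_FAST_LOAD_FAST z,z → push 3,3. Stack: [3, 3]
BINARY_OP + → 3 + 3 = 6. Stack: [6]
LOAD_FAST_LOAD_FAST b,c → push 9,16. Stack: [6, 9, 16]
BINARY_OP | → 9 | 16 = 25. Stack: [6, 25]
BINARY_OP - → 6 - 25 = -19. Stack: [-19]
STORE_FAST t → t=-19. Stack: []
LOAD_FAST n → push 15. Stack: [15]
RETURN_VALUE → return 15.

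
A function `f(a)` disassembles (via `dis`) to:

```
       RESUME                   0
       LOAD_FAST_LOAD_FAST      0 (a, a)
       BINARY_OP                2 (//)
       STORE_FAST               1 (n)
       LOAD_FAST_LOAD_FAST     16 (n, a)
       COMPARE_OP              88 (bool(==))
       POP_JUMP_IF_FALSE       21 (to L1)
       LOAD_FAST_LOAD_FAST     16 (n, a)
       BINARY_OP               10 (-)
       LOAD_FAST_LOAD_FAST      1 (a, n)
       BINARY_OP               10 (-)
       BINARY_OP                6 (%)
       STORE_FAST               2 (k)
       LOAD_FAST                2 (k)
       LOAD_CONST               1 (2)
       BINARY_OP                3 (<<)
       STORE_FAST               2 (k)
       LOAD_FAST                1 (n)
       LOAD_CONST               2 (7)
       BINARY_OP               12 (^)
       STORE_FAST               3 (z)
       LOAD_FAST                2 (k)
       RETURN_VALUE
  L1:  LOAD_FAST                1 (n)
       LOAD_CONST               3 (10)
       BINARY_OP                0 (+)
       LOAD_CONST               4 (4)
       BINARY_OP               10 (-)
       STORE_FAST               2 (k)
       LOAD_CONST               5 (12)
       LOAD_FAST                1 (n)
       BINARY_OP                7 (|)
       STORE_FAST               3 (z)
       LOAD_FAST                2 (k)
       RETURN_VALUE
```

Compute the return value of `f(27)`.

7

LOAD_FAST_LOAD_FAST a,a → push 27,27. Stack: [27, 27]
BINARY_OP // → 27 // 27 = 1. Stack: [1]
STORE_FAST n → n=1. Stack: []
LOAD_FAST_LOAD_FAST n,a → push 1,27. Stack: [1, 27]
COMPARE_OP bool(==) → 1 vs 27 = False. Stack: [False]
POP_JUMP_IF_FALSE → pop False; jump. Stack: []
LOAD_FAST n → push 1. Stack: [1]
LOAD_CONST → push 10. Stack: [1, 10]
BINARY_OP + → 1 + 10 = 11. Stack: [11]
LOAD_CONST → push 4. Stack: [11, 4]
BINARY_OP - → 11 - 4 = 7. Stack: [7]
STORE_FAST k → k=7. Stack: []
LOAD_CONST → push 12. Stack: [12]
LOAD_FAST n → push 1. Stack: [12, 1]
BINARY_OP | → 12 | 1 = 13. Stack: [13]
STORE_FAST z → z=13. Stack: []
LOAD_FAST k → push 7. Stack: [7]
RETURN_VALUE → return 7.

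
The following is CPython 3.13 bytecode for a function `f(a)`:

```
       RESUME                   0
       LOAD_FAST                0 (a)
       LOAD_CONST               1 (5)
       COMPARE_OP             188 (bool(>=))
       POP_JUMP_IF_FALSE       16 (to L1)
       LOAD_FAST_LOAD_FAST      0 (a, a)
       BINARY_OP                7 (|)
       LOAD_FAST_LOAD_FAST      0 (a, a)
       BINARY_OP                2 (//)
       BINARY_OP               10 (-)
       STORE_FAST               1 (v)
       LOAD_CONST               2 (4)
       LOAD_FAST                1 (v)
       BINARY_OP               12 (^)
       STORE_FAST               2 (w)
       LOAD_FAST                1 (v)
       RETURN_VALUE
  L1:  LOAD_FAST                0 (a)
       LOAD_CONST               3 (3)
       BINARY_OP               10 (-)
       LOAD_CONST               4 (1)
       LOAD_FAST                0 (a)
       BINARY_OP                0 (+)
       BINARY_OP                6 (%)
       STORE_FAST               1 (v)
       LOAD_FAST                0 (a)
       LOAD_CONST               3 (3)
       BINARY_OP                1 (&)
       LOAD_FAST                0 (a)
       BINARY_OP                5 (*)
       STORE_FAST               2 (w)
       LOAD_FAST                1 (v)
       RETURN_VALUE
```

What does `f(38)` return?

37

LOAD_FAST a → push 38. Stack: [38]
LOAD_CONST → push 5. Stack: [38, 5]
COMPARE_OP bool(>=) → 38 vs 5 = True. Stack: [True]
POP_JUMP_IF_FALSE → pop True; no jump. Stack: []
LOAD_FAST_LOAD_FAST a,a → push 38,38. Stack: [38, 38]
BINARY_OP | → 38 | 38 = 38. Stack: [38]
LOAD_FAST_LOAD_FAST a,a → push 38,38. Stack: [38, 38, 38]
BINARY_OP // → 38 // 38 = 1. Stack: [38, 1]
BINARY_OP - → 38 - 1 = 37. Stack: [37]
STORE_FAST v → v=37. Stack: []
LOAD_CONST → push 4. Stack: [4]
LOAD_FAST v → push 37. Stack: [4, 37]
BINARY_OP ^ → 4 ^ 37 = 33. Stack: [33]
STORE_FAST w → w=33. Stack: []
LOAD_FAST v → push 37. Stack: [37]
RETURN_VALUE → return 37.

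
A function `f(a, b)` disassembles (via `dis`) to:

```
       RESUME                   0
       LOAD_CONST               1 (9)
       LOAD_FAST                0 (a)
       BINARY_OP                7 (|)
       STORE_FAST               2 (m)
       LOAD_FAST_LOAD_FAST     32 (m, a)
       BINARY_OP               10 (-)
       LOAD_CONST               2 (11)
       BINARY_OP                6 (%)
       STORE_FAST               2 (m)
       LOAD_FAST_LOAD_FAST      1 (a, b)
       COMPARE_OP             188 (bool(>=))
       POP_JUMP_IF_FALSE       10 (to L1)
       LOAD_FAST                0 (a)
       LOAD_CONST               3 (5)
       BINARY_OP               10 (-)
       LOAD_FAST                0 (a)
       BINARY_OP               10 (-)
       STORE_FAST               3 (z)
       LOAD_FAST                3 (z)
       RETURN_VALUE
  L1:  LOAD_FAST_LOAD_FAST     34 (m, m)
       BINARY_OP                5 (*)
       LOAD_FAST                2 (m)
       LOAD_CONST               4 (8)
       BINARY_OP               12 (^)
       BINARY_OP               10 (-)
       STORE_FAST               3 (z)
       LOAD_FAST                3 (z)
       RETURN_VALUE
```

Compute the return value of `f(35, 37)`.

64

LOAD_CONST → push 9. Stack: [9]
LOAD_FAST a → push 35. Stack: [9, 35]
BINARY_OP | → 9 | 35 = 43. Stack: [43]
STORE_FAST m → m=43. Stack: []
LOAD_FAST_LOAD_FAST m,a → push 43,35. Stack: [43, 35]
BINARY_OP - → 43 - 35 = 8. Stack: [8]
LOAD_CONST → push 11. Stack: [8, 11]
BINARY_OP % → 8 % 11 = 8. Stack: [8]
STORE_FAST m → m=8. Stack: []
LOAD_FAST_LOAD_FAST a,b → push 35,37. Stack: [35, 37]
COMPARE_OP bool(>=) → 35 vs 37 = False. Stack: [False]
POP_JUMP_IF_FALSE → pop False; jump. Stack: []
LOAD_FAST_LOAD_FAST m,m → push 8,8. Stack: [8, 8]
BINARY_OP * → 8 * 8 = 64. Stack: [64]
LOAD_FAST m → push 8. Stack: [64, 8]
LOAD_CONST → push 8. Stack: [64, 8, 8]
BINARY_OP ^ → 8 ^ 8 = 0. Stack: [64, 0]
BINARY_OP - → 64 - 0 = 64. Stack: [64]
STORE_FAST z → z=64. Stack: []
LOAD_FAST z → push 64. Stack: [64]
RETURN_VALUE → return 64.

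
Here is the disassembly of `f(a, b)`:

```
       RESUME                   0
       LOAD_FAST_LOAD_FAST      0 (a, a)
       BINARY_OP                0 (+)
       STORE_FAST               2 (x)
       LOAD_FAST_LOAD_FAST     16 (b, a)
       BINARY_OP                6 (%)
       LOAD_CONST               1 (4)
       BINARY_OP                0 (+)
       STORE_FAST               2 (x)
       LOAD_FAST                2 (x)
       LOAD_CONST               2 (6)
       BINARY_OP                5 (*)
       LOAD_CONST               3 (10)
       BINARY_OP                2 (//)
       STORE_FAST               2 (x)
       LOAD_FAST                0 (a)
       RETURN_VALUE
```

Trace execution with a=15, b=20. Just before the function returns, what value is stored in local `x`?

5

LOAD_FAST_LOAD_FAST a,a → push 15,15. Stack: [15, 15]
BINARY_OP + → 15 + 15 = 30. Stack: [30]
STORE_FAST x → x=30. Stack: []
LOAD_FAST_LOAD_FAST b,a → push 20,15. Stack: [20, 15]
BINARY_OP % → 20 % 15 = 5. Stack: [5]
LOAD_CONST → push 4. Stack: [5, 4]
BINARY_OP + → 5 + 4 = 9. Stack: [9]
STORE_FAST x → x=9. Stack: []
LOAD_FAST x → push 9. Stack: [9]
LOAD_CONST → push 6. Stack: [9, 6]
BINARY_OP * → 9 * 6 = 54. Stack: [54]
LOAD_CONST → push 10. Stack: [54, 10]
BINARY_OP // → 54 // 10 = 5. Stack: [5]
STORE_FAST x → x=5. Stack: []
LOAD_FAST a → push 15. Stack: [15]
RETURN_VALUE → return 15.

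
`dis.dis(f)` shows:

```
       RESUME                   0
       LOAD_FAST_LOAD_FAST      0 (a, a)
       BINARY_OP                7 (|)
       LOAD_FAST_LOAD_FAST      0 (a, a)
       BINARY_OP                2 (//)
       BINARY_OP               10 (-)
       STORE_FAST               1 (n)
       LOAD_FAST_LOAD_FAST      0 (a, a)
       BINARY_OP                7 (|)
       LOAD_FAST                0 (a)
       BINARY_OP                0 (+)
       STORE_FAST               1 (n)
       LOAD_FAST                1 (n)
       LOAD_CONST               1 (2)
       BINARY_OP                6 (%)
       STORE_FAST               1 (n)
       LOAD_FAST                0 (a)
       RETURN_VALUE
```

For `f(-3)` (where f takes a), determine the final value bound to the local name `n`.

LOAD_FAST_LOAD_FAST a,a → push -3,-3. Stack: [-3, -3]
BINARY_OP | → -3 | -3 = -3. Stack: [-3]
LOAD_FAST_LOAD_FAST a,a → push -3,-3. Stack: [-3, -3, -3]
BINARY_OP // → -3 // -3 = 1. Stack: [-3, 1]
BINARY_OP - → -3 - 1 = -4. Stack: [-4]
STORE_FAST n → n=-4. Stack: []
LOAD_FAST_LOAD_FAST a,a → push -3,-3. Stack: [-3, -3]
BINARY_OP | → -3 | -3 = -3. Stack: [-3]
LOAD_FAST a → push -3. Stack: [-3, -3]
BINARY_OP + → -3 + -3 = -6. Stack: [-6]
STORE_FAST n → n=-6. Stack: []
LOAD_FAST n → push -6. Stack: [-6]
LOAD_CONST → push 2. Stack: [-6, 2]
BINARY_OP % → -6 % 2 = 0. Stack: [0]
STORE_FAST n → n=0. Stack: []
LOAD_FAST a → push -3. Stack: [-3]
RETURN_VALUE → return -3.

0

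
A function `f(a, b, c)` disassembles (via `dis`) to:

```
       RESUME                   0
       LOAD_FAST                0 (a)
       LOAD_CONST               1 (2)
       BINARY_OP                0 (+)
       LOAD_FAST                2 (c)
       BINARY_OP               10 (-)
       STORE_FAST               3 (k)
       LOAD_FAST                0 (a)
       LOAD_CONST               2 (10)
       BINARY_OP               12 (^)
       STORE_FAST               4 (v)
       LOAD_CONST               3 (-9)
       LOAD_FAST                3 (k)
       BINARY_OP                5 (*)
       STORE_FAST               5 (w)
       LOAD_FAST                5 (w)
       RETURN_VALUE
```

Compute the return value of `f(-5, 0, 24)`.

LOAD_FAST a → push -5. Stack: [-5]
LOAD_CONST → push 2. Stack: [-5, 2]
BINARY_OP + → -5 + 2 = -3. Stack: [-3]
LOAD_FAST c → push 24. Stack: [-3, 24]
BINARY_OP - → -3 - 24 = -27. Stack: [-27]
STORE_FAST k → k=-27. Stack: []
LOAD_FAST a → push -5. Stack: [-5]
LOAD_CONST → push 10. Stack: [-5, 10]
BINARY_OP ^ → -5 ^ 10 = -15. Stack: [-15]
STORE_FAST v → v=-15. Stack: []
LOAD_CONST → push -9. Stack: [-9]
LOAD_FAST k → push -27. Stack: [-9, -27]
BINARY_OP * → -9 * -27 = 243. Stack: [243]
STORE_FAST w → w=243. Stack: []
LOAD_FAST w → push 243. Stack: [243]
RETURN_VALUE → return 243.

243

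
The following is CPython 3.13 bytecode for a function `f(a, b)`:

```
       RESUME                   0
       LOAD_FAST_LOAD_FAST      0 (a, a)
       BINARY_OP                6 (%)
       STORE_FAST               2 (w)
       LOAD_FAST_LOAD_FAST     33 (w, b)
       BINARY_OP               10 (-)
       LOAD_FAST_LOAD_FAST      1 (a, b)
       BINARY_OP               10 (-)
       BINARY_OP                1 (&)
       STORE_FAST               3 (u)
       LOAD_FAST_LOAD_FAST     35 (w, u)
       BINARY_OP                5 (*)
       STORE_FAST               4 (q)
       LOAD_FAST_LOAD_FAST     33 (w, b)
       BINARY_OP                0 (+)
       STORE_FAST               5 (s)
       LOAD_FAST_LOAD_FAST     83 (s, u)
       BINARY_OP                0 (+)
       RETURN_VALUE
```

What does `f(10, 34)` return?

LOAD_FAST_LOAD_FAST a,a → push 10,10. Stack: [10, 10]
BINARY_OP % → 10 % 10 = 0. Stack: [0]
STORE_FAST w → w=0. Stack: []
LOAD_FAST_LOAD_FAST w,b → push 0,34. Stack: [0, 34]
BINARY_OP - → 0 - 34 = -34. Stack: [-34]
LOAD_FAST_LOAD_FAST a,b → push 10,34. Stack: [-34, 10, 34]
BINARY_OP - → 10 - 34 = -24. Stack: [-34, -24]
BINARY_OP & → -34 & -24 = -56. Stack: [-56]
STORE_FAST u → u=-56. Stack: []
LOAD_FAST_LOAD_FAST w,u → push 0,-56. Stack: [0, -56]
BINARY_OP * → 0 * -56 = 0. Stack: [0]
STORE_FAST q → q=0. Stack: []
LOAD_FAST_LOAD_FAST w,b → push 0,34. Stack: [0, 34]
BINARY_OP + → 0 + 34 = 34. Stack: [34]
STORE_FAST s → s=34. Stack: []
LOAD_FAST_LOAD_FAST s,u → push 34,-56. Stack: [34, -56]
BINARY_OP + → 34 + -56 = -22. Stack: [-22]
RETURN_VALUE → return -22.

-22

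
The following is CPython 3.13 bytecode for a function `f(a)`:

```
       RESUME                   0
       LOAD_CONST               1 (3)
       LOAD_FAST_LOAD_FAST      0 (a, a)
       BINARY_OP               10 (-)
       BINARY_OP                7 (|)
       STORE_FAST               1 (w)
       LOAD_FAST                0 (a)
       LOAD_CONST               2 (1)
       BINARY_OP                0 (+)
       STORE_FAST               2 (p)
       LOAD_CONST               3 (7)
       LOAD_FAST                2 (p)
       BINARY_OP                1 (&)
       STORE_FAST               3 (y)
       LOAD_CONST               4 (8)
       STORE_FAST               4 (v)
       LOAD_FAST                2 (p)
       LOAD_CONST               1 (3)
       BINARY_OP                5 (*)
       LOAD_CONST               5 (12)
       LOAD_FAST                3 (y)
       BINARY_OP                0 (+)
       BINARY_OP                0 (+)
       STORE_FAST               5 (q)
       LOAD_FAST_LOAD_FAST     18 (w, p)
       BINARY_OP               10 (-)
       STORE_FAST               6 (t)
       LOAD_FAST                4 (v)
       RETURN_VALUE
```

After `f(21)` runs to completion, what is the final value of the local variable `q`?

LOAD_CONST → push 3. Stack: [3]
LOAD_FAST_LOAD_FAST a,a → push 21,21. Stack: [3, 21, 21]
BINARY_OP - → 21 - 21 = 0. Stack: [3, 0]
BINARY_OP | → 3 | 0 = 3. Stack: [3]
STORE_FAST w → w=3. Stack: []
LOAD_FAST a → push 21. Stack: [21]
LOAD_CONST → push 1. Stack: [21, 1]
BINARY_OP + → 21 + 1 = 22. Stack: [22]
STORE_FAST p → p=22. Stack: []
LOAD_CONST → push 7. Stack: [7]
LOAD_FAST p → push 22. Stack: [7, 22]
BINARY_OP & → 7 & 22 = 6. Stack: [6]
STORE_FAST y → y=6. Stack: []
LOAD_CONST → push 8. Stack: [8]
STORE_FAST v → v=8. Stack: []
LOAD_FAST p → push 22. Stack: [22]
LOAD_CONST → push 3. Stack: [22, 3]
BINARY_OP * → 22 * 3 = 66. Stack: [66]
LOAD_CONST → push 12. Stack: [66, 12]
LOAD_FAST y → push 6. Stack: [66, 12, 6]
BINARY_OP + → 12 + 6 = 18. Stack: [66, 18]
BINARY_OP + → 66 + 18 = 84. Stack: [84]
STORE_FAST q → q=84. Stack: []
LOAD_FAST_LOAD_FAST w,p → push 3,22. Stack: [3, 22]
BINARY_OP - → 3 - 22 = -19. Stack: [-19]
STORE_FAST t → t=-19. Stack: []
LOAD_FAST v → push 8. Stack: [8]
RETURN_VALUE → return 8.

84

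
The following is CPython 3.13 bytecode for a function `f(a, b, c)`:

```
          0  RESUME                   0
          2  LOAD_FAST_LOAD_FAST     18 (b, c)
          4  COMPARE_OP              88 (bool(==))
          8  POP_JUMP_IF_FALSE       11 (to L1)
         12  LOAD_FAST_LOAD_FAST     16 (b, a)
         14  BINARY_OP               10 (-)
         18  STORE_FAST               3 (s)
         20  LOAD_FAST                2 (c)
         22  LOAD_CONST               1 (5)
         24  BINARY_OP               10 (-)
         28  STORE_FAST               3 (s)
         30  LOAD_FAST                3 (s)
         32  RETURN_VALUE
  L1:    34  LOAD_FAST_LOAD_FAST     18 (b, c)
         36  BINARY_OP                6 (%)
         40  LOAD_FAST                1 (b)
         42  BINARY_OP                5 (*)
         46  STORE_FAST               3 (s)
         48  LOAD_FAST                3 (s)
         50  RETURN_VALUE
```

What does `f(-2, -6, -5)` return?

6

LOAD_FAST_LOAD_FAST b,c → push -6,-5. Stack: [-6, -5]
COMPARE_OP bool(==) → -6 vs -5 = False. Stack: [False]
POP_JUMP_IF_FALSE → pop False; jump. Stack: []
LOAD_FAST_LOAD_FAST b,c → push -6,-5. Stack: [-6, -5]
BINARY_OP % → -6 % -5 = -1. Stack: [-1]
LOAD_FAST b → push -6. Stack: [-1, -6]
BINARY_OP * → -1 * -6 = 6. Stack: [6]
STORE_FAST s → s=6. Stack: []
LOAD_FAST s → push 6. Stack: [6]
RETURN_VALUE → return 6.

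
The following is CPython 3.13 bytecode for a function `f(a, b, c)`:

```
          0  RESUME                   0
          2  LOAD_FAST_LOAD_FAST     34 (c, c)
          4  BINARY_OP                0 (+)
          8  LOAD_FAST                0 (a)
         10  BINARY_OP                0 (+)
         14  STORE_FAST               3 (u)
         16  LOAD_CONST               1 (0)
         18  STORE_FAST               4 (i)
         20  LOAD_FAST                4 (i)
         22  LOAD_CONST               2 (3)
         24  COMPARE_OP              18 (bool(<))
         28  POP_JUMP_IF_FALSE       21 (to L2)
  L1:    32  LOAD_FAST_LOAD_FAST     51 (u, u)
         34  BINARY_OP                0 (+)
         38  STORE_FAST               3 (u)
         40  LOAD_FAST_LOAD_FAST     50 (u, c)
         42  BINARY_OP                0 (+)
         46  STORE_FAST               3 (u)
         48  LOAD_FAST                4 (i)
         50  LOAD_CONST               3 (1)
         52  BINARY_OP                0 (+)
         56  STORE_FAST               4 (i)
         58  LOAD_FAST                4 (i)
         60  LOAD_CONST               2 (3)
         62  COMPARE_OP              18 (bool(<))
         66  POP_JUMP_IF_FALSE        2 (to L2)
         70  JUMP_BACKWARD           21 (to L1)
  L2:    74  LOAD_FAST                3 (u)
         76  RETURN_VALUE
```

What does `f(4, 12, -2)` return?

LOAD_FAST_LOAD_FAST c,c → push -2,-2. Stack: [-2, -2]
BINARY_OP + → -2 + -2 = -4. Stack: [-4]
LOAD_FAST a → push 4. Stack: [-4, 4]
BINARY_OP + → -4 + 4 = 0. Stack: [0]
STORE_FAST u → u=0. Stack: []
LOAD_CONST → push 0. Stack: [0]
STORE_FAST i → i=0. Stack: []
LOAD_FAST i → push 0. Stack: [0]
LOAD_CONST → push 3. Stack: [0, 3]
COMPARE_OP bool(<) → 0 vs 3 = True. Stack: [True]
POP_JUMP_IF_FALSE → pop True; no jump. Stack: []
LOAD_FAST_LOAD_FAST u,u → push 0,0. Stack: [0, 0]
BINARY_OP + → 0 + 0 = 0. Stack: [0]
STORE_FAST u → u=0. Stack: []
LOAD_FAST_LOAD_FAST u,c → push 0,-2. Stack: [0, -2]
BINARY_OP + → 0 + -2 = -2. Stack: [-2]
STORE_FAST u → u=-2. Stack: []
LOAD_FAST i → push 0. Stack: [0]
LOAD_CONST → push 1. Stack: [0, 1]
BINARY_OP + → 0 + 1 = 1. Stack: [1]
STORE_FAST i → i=1. Stack: []
LOAD_FAST i → push 1. Stack: [1]
LOAD_CONST → push 3. Stack: [1, 3]
COMPARE_OP bool(<) → 1 vs 3 = True. Stack: [True]
POP_JUMP_IF_FALSE → pop True; no jump. Stack: []
LOAD_FAST_LOAD_FAST u,u → push -2,-2. Stack: [-2, -2]
BINARY_OP + → -2 + -2 = -4. Stack: [-4]
STORE_FAST u → u=-4. Stack: []
LOAD_FAST_LOAD_FAST u,c → push -4,-2. Stack: [-4, -2]
BINARY_OP + → -4 + -2 = -6. Stack: [-6]
STORE_FAST u → u=-6. Stack: []
LOAD_FAST i → push 1. Stack: [1]
LOAD_CONST → push 1. Stack: [1, 1]
BINARY_OP + → 1 + 1 = 2. Stack: [2]
STORE_FAST i → i=2. Stack: []
LOAD_FAST i → push 2. Stack: [2]
LOAD_CONST → push 3. Stack: [2, 3]
COMPARE_OP bool(<) → 2 vs 3 = True. Stack: [True]
POP_JUMP_IF_FALSE → pop True; no jump. Stack: []
LOAD_FAST_LOAD_FAST u,u → push -6,-6. Stack: [-6, -6]
BINARY_OP + → -6 + -6 = -12. Stack: [-12]
STORE_FAST u → u=-12. Stack: []
LOAD_FAST_LOAD_FAST u,c → push -12,-2. Stack: [-12, -2]
BINARY_OP + → -12 + -2 = -14. Stack: [-14]
STORE_FAST u → u=-14. Stack: []
LOAD_FAST i → push 2. Stack: [2]
LOAD_CONST → push 1. Stack: [2, 1]
BINARY_OP + → 2 + 1 = 3. Stack: [3]
STORE_FAST i → i=3. Stack: []
LOAD_FAST i → push 3. Stack: [3]
LOAD_CONST → push 3. Stack: [3, 3]
COMPARE_OP bool(<) → 3 vs 3 = False. Stack: [False]
POP_JUMP_IF_FALSE → pop False; jump. Stack: []
LOAD_FAST u → push -14. Stack: [-14]
RETURN_VALUE → return -14.

-14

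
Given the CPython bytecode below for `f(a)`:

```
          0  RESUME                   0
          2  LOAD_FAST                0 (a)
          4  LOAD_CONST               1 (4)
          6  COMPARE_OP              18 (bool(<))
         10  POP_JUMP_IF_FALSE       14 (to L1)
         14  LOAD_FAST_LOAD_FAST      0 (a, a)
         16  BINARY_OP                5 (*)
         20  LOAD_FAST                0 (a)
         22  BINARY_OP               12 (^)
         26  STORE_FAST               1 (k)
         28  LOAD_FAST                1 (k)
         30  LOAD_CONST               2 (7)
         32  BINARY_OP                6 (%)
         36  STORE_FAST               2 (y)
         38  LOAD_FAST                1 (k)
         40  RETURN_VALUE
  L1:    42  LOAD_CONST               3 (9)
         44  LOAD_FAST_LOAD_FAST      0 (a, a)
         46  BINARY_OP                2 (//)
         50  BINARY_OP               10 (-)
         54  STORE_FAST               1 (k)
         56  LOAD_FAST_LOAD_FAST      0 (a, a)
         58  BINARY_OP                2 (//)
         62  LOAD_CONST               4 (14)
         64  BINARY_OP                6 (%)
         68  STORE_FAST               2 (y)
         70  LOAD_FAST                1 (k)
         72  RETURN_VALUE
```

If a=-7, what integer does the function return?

-56

LOAD_FAST a → push -7. Stack: [-7]
LOAD_CONST → push 4. Stack: [-7, 4]
COMPARE_OP bool(<) → -7 vs 4 = True. Stack: [True]
POP_JUMP_IF_FALSE → pop True; no jump. Stack: []
LOAD_FAST_LOAD_FAST a,a → push -7,-7. Stack: [-7, -7]
BINARY_OP * → -7 * -7 = 49. Stack: [49]
LOAD_FAST a → push -7. Stack: [49, -7]
BINARY_OP ^ → 49 ^ -7 = -56. Stack: [-56]
STORE_FAST k → k=-56. Stack: []
LOAD_FAST k → push -56. Stack: [-56]
LOAD_CONST → push 7. Stack: [-56, 7]
BINARY_OP % → -56 % 7 = 0. Stack: [0]
STORE_FAST y → y=0. Stack: []
LOAD_FAST k → push -56. Stack: [-56]
RETURN_VALUE → return -56.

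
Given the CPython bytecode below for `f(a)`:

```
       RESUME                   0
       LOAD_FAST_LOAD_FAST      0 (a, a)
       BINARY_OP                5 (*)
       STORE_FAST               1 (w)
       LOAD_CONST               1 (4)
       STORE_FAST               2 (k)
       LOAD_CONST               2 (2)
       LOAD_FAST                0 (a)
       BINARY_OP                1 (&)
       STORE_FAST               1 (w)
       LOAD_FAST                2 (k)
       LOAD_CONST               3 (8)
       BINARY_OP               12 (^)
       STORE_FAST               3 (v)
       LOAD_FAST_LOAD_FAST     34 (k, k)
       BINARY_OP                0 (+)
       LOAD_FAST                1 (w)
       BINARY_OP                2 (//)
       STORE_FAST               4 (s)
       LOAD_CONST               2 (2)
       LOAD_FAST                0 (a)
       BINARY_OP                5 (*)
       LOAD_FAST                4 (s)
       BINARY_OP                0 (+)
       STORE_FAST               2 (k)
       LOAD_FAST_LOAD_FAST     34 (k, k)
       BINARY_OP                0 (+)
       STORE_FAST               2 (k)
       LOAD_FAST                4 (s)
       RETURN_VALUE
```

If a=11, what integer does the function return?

4

LOAD_FAST_LOAD_FAST a,a → push 11,11. Stack: [11, 11]
BINARY_OP * → 11 * 11 = 121. Stack: [121]
STORE_FAST w → w=121. Stack: []
LOAD_CONST → push 4. Stack: [4]
STORE_FAST k → k=4. Stack: []
LOAD_CONST → push 2. Stack: [2]
LOAD_FAST a → push 11. Stack: [2, 11]
BINARY_OP & → 2 & 11 = 2. Stack: [2]
STORE_FAST w → w=2. Stack: []
LOAD_FAST k → push 4. Stack: [4]
LOAD_CONST → push 8. Stack: [4, 8]
BINARY_OP ^ → 4 ^ 8 = 12. Stack: [12]
STORE_FAST v → v=12. Stack: []
LOAD_FAST_LOAD_FAST k,k → push 4,4. Stack: [4, 4]
BINARY_OP + → 4 + 4 = 8. Stack: [8]
LOAD_FAST w → push 2. Stack: [8, 2]
BINARY_OP // → 8 // 2 = 4. Stack: [4]
STORE_FAST s → s=4. Stack: []
LOAD_CONST → push 2. Stack: [2]
LOAD_FAST a → push 11. Stack: [2, 11]
BINARY_OP * → 2 * 11 = 22. Stack: [22]
LOAD_FAST s → push 4. Stack: [22, 4]
BINARY_OP + → 22 + 4 = 26. Stack: [26]
STORE_FAST k → k=26. Stack: []
LOAD_FAST_LOAD_FAST k,k → push 26,26. Stack: [26, 26]
BINARY_OP + → 26 + 26 = 52. Stack: [52]
STORE_FAST k → k=52. Stack: []
LOAD_FAST s → push 4. Stack: [4]
RETURN_VALUE → return 4.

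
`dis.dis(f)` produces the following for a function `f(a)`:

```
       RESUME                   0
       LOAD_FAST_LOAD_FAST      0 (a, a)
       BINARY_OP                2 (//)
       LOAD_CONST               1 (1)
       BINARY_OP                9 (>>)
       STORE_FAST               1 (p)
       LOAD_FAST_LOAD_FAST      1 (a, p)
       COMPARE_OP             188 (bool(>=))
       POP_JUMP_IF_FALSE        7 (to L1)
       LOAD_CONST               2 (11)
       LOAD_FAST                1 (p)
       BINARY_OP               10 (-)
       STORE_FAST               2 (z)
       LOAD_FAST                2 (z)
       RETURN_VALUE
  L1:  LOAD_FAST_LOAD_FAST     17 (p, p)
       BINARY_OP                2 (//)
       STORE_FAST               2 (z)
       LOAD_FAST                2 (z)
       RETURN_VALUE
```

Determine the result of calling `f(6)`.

LOAD_FAST_LOAD_FAST a,a → push 6,6. Stack: [6, 6]
BINARY_OP // → 6 // 6 = 1. Stack: [1]
LOAD_CONST → push 1. Stack: [1, 1]
BINARY_OP >> → 1 >> 1 = 0. Stack: [0]
STORE_FAST p → p=0. Stack: []
LOAD_FAST_LOAD_FAST a,p → push 6,0. Stack: [6, 0]
COMPARE_OP bool(>=) → 6 vs 0 = True. Stack: [True]
POP_JUMP_IF_FALSE → pop True; no jump. Stack: []
LOAD_CONST → push 11. Stack: [11]
LOAD_FAST p → push 0. Stack: [11, 0]
BINARY_OP - → 11 - 0 = 11. Stack: [11]
STORE_FAST z → z=11. Stack: []
LOAD_FAST z → push 11. Stack: [11]
RETURN_VALUE → return 11.

11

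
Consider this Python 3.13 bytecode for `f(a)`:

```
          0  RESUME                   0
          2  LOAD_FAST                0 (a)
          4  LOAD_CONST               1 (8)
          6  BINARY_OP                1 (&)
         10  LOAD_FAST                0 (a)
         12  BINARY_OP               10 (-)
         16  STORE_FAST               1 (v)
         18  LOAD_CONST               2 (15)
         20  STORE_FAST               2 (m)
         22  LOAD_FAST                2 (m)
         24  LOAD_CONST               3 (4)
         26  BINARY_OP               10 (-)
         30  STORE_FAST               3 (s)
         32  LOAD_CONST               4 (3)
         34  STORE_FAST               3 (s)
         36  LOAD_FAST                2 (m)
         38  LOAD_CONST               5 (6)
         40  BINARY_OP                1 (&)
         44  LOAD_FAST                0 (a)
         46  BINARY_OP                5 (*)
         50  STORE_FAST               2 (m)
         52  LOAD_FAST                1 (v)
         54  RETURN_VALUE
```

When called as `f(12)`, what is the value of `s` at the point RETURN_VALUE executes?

LOAD_FAST a → push 12. Stack: [12]
LOAD_CONST → push 8. Stack: [12, 8]
BINARY_OP & → 12 & 8 = 8. Stack: [8]
LOAD_FAST a → push 12. Stack: [8, 12]
BINARY_OP - → 8 - 12 = -4. Stack: [-4]
STORE_FAST v → v=-4. Stack: []
LOAD_CONST → push 15. Stack: [15]
STORE_FAST m → m=15. Stack: []
LOAD_FAST m → push 15. Stack: [15]
LOAD_CONST → push 4. Stack: [15, 4]
BINARY_OP - → 15 - 4 = 11. Stack: [11]
STORE_FAST s → s=11. Stack: []
LOAD_CONST → push 3. Stack: [3]
STORE_FAST s → s=3. Stack: []
LOAD_FAST m → push 15. Stack: [15]
LOAD_CONST → push 6. Stack: [15, 6]
BINARY_OP & → 15 & 6 = 6. Stack: [6]
LOAD_FAST a → push 12. Stack: [6, 12]
BINARY_OP * → 6 * 12 = 72. Stack: [72]
STORE_FAST m → m=72. Stack: []
LOAD_FAST v → push -4. Stack: [-4]
RETURN_VALUE → return -4.

3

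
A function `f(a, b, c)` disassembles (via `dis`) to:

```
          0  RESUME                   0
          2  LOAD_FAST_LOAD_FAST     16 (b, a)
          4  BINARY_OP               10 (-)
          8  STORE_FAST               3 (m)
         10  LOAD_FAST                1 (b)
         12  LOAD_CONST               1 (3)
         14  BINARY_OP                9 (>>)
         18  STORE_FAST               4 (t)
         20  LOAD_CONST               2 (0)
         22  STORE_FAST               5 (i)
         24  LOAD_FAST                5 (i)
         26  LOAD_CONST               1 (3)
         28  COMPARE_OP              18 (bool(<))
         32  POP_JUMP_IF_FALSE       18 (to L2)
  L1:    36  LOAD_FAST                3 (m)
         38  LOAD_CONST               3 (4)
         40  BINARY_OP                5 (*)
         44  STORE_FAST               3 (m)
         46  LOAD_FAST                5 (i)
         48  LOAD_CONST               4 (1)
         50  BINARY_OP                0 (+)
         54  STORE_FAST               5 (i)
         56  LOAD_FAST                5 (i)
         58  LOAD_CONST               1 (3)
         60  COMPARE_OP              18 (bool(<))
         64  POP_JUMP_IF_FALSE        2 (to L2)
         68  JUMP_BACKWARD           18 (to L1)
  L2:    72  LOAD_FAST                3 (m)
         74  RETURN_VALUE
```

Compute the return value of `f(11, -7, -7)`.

LOAD_FAST_LOAD_FAST b,a → push -7,11. Stack: [-7, 11]
BINARY_OP - → -7 - 11 = -18. Stack: [-18]
STORE_FAST m → m=-18. Stack: []
LOAD_FAST b → push -7. Stack: [-7]
LOAD_CONST → push 3. Stack: [-7, 3]
BINARY_OP >> → -7 >> 3 = -1. Stack: [-1]
STORE_FAST t → t=-1. Stack: []
LOAD_CONST → push 0. Stack: [0]
STORE_FAST i → i=0. Stack: []
LOAD_FAST i → push 0. Stack: [0]
LOAD_CONST → push 3. Stack: [0, 3]
COMPARE_OP bool(<) → 0 vs 3 = True. Stack: [True]
POP_JUMP_IF_FALSE → pop True; no jump. Stack: []
LOAD_FAST m → push -18. Stack: [-18]
LOAD_CONST → push 4. Stack: [-18, 4]
BINARY_OP * → -18 * 4 = -72. Stack: [-72]
STORE_FAST m → m=-72. Stack: []
LOAD_FAST i → push 0. Stack: [0]
LOAD_CONST → push 1. Stack: [0, 1]
BINARY_OP + → 0 + 1 = 1. Stack: [1]
STORE_FAST i → i=1. Stack: []
LOAD_FAST i → push 1. Stack: [1]
LOAD_CONST → push 3. Stack: [1, 3]
COMPARE_OP bool(<) → 1 vs 3 = True. Stack: [True]
POP_JUMP_IF_FALSE → pop True; no jump. Stack: []
LOAD_FAST m → push -72. Stack: [-72]
LOAD_CONST → push 4. Stack: [-72, 4]
BINARY_OP * → -72 * 4 = -288. Stack: [-288]
STORE_FAST m → m=-288. Stack: []
LOAD_FAST i → push 1. Stack: [1]
LOAD_CONST → push 1. Stack: [1, 1]
BINARY_OP + → 1 + 1 = 2. Stack: [2]
STORE_FAST i → i=2. Stack: []
LOAD_FAST i → push 2. Stack: [2]
LOAD_CONST → push 3. Stack: [2, 3]
COMPARE_OP bool(<) → 2 vs 3 = True. Stack: [True]
POP_JUMP_IF_FALSE → pop True; no jump. Stack: []
LOAD_FAST m → push -288. Stack: [-288]
LOAD_CONST → push 4. Stack: [-288, 4]
BINARY_OP * → -288 * 4 = -1152. Stack: [-1152]
STORE_FAST m → m=-1152. Stack: []
LOAD_FAST i → push 2. Stack: [2]
LOAD_CONST → push 1. Stack: [2, 1]
BINARY_OP + → 2 + 1 = 3. Stack: [3]
STORE_FAST i → i=3. Stack: []
LOAD_FAST i → push 3. Stack: [3]
LOAD_CONST → push 3. Stack: [3, 3]
COMPARE_OP bool(<) → 3 vs 3 = False. Stack: [False]
POP_JUMP_IF_FALSE → pop False; jump. Stack: []
LOAD_FAST m → push -1152. Stack: [-1152]
RETURN_VALUE → return -1152.

-1152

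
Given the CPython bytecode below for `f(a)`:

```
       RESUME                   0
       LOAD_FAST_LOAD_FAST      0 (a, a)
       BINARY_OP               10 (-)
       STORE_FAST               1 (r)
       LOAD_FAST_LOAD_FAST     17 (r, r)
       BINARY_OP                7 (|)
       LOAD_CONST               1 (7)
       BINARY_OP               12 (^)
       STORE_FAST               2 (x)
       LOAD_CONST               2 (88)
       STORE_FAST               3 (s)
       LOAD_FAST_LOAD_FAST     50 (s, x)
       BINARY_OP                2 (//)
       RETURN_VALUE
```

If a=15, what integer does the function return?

12

LOAD_FAST_LOAD_FAST a,a → push 15,15. Stack: [15, 15]
BINARY_OP - → 15 - 15 = 0. Stack: [0]
STORE_FAST r → r=0. Stack: []
LOAD_FAST_LOAD_FAST r,r → push 0,0. Stack: [0, 0]
BINARY_OP | → 0 | 0 = 0. Stack: [0]
LOAD_CONST → push 7. Stack: [0, 7]
BINARY_OP ^ → 0 ^ 7 = 7. Stack: [7]
STORE_FAST x → x=7. Stack: []
LOAD_CONST → push 88. Stack: [88]
STORE_FAST s → s=88. Stack: []
LOAD_FAST_LOAD_FAST s,x → push 88,7. Stack: [88, 7]
BINARY_OP // → 88 // 7 = 12. Stack: [12]
RETURN_VALUE → return 12.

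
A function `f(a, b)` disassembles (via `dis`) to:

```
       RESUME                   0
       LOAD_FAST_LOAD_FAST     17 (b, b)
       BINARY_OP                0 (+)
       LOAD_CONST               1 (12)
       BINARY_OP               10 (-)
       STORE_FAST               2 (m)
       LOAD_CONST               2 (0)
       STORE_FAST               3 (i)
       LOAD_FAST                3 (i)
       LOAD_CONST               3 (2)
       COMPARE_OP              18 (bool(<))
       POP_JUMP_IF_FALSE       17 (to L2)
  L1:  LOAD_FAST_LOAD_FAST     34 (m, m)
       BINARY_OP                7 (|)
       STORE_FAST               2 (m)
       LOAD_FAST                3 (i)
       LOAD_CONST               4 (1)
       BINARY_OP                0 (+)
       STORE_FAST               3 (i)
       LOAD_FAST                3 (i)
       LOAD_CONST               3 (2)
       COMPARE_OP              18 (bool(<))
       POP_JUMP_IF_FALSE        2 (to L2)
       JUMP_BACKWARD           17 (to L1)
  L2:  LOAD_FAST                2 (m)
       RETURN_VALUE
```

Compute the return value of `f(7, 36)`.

LOAD_FAST_LOAD_FAST b,b → push 36,36. Stack: [36, 36]
BINARY_OP + → 36 + 36 = 72. Stack: [72]
LOAD_CONST → push 12. Stack: [72, 12]
BINARY_OP - → 72 - 12 = 60. Stack: [60]
STORE_FAST m → m=60. Stack: []
LOAD_CONST → push 0. Stack: [0]
STORE_FAST i → i=0. Stack: []
LOAD_FAST i → push 0. Stack: [0]
LOAD_CONST → push 2. Stack: [0, 2]
COMPARE_OP bool(<) → 0 vs 2 = True. Stack: [True]
POP_JUMP_IF_FALSE → pop True; no jump. Stack: []
LOAD_FAST_LOAD_FAST m,m → push 60,60. Stack: [60, 60]
BINARY_OP | → 60 | 60 = 60. Stack: [60]
STORE_FAST m → m=60. Stack: []
LOAD_FAST i → push 0. Stack: [0]
LOAD_CONST → push 1. Stack: [0, 1]
BINARY_OP + → 0 + 1 = 1. Stack: [1]
STORE_FAST i → i=1. Stack: []
LOAD_FAST i → push 1. Stack: [1]
LOAD_CONST → push 2. Stack: [1, 2]
COMPARE_OP bool(<) → 1 vs 2 = True. Stack: [True]
POP_JUMP_IF_FALSE → pop True; no jump. Stack: []
LOAD_FAST_LOAD_FAST m,m → push 60,60. Stack: [60, 60]
BINARY_OP | → 60 | 60 = 60. Stack: [60]
STORE_FAST m → m=60. Stack: []
LOAD_FAST i → push 1. Stack: [1]
LOAD_CONST → push 1. Stack: [1, 1]
BINARY_OP + → 1 + 1 = 2. Stack: [2]
STORE_FAST i → i=2. Stack: []
LOAD_FAST i → push 2. Stack: [2]
LOAD_CONST → push 2. Stack: [2, 2]
COMPARE_OP bool(<) → 2 vs 2 = False. Stack: [False]
POP_JUMP_IF_FALSE → pop False; jump. Stack: []
LOAD_FAST m → push 60. Stack: [60]
RETURN_VALUE → return 60.

60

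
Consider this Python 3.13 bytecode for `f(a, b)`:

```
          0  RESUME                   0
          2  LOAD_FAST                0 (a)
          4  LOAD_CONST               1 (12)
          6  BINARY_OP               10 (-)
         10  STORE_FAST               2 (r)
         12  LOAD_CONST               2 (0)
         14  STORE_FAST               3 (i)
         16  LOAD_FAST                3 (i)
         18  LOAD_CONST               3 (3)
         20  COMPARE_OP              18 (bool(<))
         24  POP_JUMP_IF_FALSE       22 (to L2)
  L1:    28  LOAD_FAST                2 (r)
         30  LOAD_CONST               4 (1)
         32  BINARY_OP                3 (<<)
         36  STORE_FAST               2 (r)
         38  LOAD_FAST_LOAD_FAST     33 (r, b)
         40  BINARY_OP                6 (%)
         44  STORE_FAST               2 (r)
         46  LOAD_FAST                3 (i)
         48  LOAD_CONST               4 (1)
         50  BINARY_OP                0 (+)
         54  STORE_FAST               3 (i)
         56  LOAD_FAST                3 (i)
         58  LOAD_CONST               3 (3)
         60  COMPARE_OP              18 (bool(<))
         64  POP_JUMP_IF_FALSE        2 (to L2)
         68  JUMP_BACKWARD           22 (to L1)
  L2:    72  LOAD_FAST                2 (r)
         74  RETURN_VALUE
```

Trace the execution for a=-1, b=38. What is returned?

10

LOAD_FAST a → push -1. Stack: [-1]
LOAD_CONST → push 12. Stack: [-1, 12]
BINARY_OP - → -1 - 12 = -13. Stack: [-13]
STORE_FAST r → r=-13. Stack: []
LOAD_CONST → push 0. Stack: [0]
STORE_FAST i → i=0. Stack: []
LOAD_FAST i → push 0. Stack: [0]
LOAD_CONST → push 3. Stack: [0, 3]
COMPARE_OP bool(<) → 0 vs 3 = True. Stack: [True]
POP_JUMP_IF_FALSE → pop True; no jump. Stack: []
LOAD_FAST r → push -13. Stack: [-13]
LOAD_CONST → push 1. Stack: [-13, 1]
BINARY_OP << → -13 << 1 = -26. Stack: [-26]
STORE_FAST r → r=-26. Stack: []
LOAD_FAST_LOAD_FAST r,b → push -26,38. Stack: [-26, 38]
BINARY_OP % → -26 % 38 = 12. Stack: [12]
STORE_FAST r → r=12. Stack: []
LOAD_FAST i → push 0. Stack: [0]
LOAD_CONST → push 1. Stack: [0, 1]
BINARY_OP + → 0 + 1 = 1. Stack: [1]
STORE_FAST i → i=1. Stack: []
LOAD_FAST i → push 1. Stack: [1]
LOAD_CONST → push 3. Stack: [1, 3]
COMPARE_OP bool(<) → 1 vs 3 = True. Stack: [True]
POP_JUMP_IF_FALSE → pop True; no jump. Stack: []
LOAD_FAST r → push 12. Stack: [12]
LOAD_CONST → push 1. Stack: [12, 1]
BINARY_OP << → 12 << 1 = 24. Stack: [24]
STORE_FAST r → r=24. Stack: []
LOAD_FAST_LOAD_FAST r,b → push 24,38. Stack: [24, 38]
BINARY_OP % → 24 % 38 = 24. Stack: [24]
STORE_FAST r → r=24. Stack: []
LOAD_FAST i → push 1. Stack: [1]
LOAD_CONST → push 1. Stack: [1, 1]
BINARY_OP + → 1 + 1 = 2. Stack: [2]
STORE_FAST i → i=2. Stack: []
LOAD_FAST i → push 2. Stack: [2]
LOAD_CONST → push 3. Stack: [2, 3]
COMPARE_OP bool(<) → 2 vs 3 = True. Stack: [True]
POP_JUMP_IF_FALSE → pop True; no jump. Stack: []
LOAD_FAST r → push 24. Stack: [24]
LOAD_CONST → push 1. Stack: [24, 1]
BINARY_OP << → 24 << 1 = 48. Stack: [48]
STORE_FAST r → r=48. Stack: []
LOAD_FAST_LOAD_FAST r,b → push 48,38. Stack: [48, 38]
BINARY_OP % → 48 % 38 = 10. Stack: [10]
STORE_FAST r → r=10. Stack: []
LOAD_FAST i → push 2. Stack: [2]
LOAD_CONST → push 1. Stack: [2, 1]
BINARY_OP + → 2 + 1 = 3. Stack: [3]
STORE_FAST i → i=3. Stack: []
LOAD_FAST i → push 3. Stack: [3]
LOAD_CONST → push 3. Stack: [3, 3]
COMPARE_OP bool(<) → 3 vs 3 = False. Stack: [False]
POP_JUMP_IF_FALSE → pop False; jump. Stack: []
LOAD_FAST r → push 10. Stack: [10]
RETURN_VALUE → return 10.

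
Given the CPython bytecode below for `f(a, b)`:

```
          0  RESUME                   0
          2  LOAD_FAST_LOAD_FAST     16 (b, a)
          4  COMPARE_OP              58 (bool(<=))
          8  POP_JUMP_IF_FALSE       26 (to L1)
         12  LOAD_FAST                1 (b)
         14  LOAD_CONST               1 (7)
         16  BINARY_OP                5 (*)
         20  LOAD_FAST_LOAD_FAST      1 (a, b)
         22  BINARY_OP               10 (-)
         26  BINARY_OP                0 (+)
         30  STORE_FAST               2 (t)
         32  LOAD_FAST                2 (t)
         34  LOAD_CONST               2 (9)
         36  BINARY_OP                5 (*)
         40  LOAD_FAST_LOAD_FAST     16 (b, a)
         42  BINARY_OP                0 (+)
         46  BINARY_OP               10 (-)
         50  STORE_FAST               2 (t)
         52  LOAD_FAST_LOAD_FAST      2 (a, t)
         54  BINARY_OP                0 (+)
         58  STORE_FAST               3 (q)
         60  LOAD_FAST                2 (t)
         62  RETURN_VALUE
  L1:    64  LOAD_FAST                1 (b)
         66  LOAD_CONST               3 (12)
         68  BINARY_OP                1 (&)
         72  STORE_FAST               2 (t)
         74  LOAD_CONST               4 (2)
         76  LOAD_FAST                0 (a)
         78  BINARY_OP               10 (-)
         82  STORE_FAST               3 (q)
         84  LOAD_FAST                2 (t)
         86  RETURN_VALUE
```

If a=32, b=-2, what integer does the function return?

150

LOAD_FAST_LOAD_FAST b,a → push -2,32. Stack: [-2, 32]
COMPARE_OP bool(<=) → -2 vs 32 = True. Stack: [True]
POP_JUMP_IF_FALSE → pop True; no jump. Stack: []
LOAD_FAST b → push -2. Stack: [-2]
LOAD_CONST → push 7. Stack: [-2, 7]
BINARY_OP * → -2 * 7 = -14. Stack: [-14]
LOAD_FAST_LOAD_FAST a,b → push 32,-2. Stack: [-14, 32, -2]
BINARY_OP - → 32 - -2 = 34. Stack: [-14, 34]
BINARY_OP + → -14 + 34 = 20. Stack: [20]
STORE_FAST t → t=20. Stack: []
LOAD_FAST t → push 20. Stack: [20]
LOAD_CONST → push 9. Stack: [20, 9]
BINARY_OP * → 20 * 9 = 180. Stack: [180]
LOAD_FAST_LOAD_FAST b,a → push -2,32. Stack: [180, -2, 32]
BINARY_OP + → -2 + 32 = 30. Stack: [180, 30]
BINARY_OP - → 180 - 30 = 150. Stack: [150]
STORE_FAST t → t=150. Stack: []
LOAD_FAST_LOAD_FAST a,t → push 32,150. Stack: [32, 150]
BINARY_OP + → 32 + 150 = 182. Stack: [182]
STORE_FAST q → q=182. Stack: []
LOAD_FAST t → push 150. Stack: [150]
RETURN_VALUE → return 150.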